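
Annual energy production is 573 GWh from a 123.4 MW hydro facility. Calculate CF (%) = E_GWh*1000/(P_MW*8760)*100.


CF = 573 * 1000 / (123.4 * 8760) * 100 = 53.0073 %


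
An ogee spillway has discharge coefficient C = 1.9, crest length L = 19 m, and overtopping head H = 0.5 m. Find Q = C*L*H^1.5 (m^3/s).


Q = 1.9 * 19 * 0.5^1.5 = 12.7633 m^3/s


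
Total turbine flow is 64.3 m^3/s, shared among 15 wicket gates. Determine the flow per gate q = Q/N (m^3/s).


q = 64.3 / 15 = 4.2867 m^3/s


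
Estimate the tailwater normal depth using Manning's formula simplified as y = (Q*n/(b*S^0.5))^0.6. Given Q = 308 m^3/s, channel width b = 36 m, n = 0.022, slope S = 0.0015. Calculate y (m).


y = (308 * 0.022 / (36 * 0.0015^0.5))^0.6 = 2.5821 m


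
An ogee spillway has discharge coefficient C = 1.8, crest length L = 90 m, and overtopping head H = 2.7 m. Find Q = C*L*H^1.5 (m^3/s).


Q = 1.8 * 90 * 2.7^1.5 = 718.7215 m^3/s


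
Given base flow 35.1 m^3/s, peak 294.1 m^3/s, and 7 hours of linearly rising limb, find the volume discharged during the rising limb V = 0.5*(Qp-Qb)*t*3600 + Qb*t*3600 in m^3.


V = 0.5*(294.1 - 35.1)*7*3600 + 35.1*7*3600 = 4.1479e+06 m^3


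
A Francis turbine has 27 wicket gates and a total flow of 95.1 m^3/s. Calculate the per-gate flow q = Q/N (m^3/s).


q = 95.1 / 27 = 3.5222 m^3/s


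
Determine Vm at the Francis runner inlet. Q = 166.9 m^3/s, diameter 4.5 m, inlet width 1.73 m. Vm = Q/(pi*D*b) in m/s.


Vm = 166.9 / (pi * 4.5 * 1.73) = 6.8241 m/s


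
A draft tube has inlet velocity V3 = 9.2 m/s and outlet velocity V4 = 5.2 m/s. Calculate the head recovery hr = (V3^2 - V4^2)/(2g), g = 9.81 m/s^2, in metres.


hr = (9.2^2 - 5.2^2) / (2*9.81) = 2.9358 m


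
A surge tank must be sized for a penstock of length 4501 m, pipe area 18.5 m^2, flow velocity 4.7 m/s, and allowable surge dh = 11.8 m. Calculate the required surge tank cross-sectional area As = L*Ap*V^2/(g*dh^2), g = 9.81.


As = 4501 * 18.5 * 4.7^2 / (9.81 * 11.8^2) = 1346.6150 m^2


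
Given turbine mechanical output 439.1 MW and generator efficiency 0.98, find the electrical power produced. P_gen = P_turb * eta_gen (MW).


P_gen = 439.1 * 0.98 = 430.3180 MW


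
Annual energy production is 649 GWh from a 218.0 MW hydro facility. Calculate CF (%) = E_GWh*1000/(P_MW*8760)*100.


CF = 649 * 1000 / (218.0 * 8760) * 100 = 33.9848 %


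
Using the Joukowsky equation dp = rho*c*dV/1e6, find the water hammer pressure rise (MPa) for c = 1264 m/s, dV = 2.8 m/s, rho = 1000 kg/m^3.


dp = 1000 * 1264 * 2.8 / 1e6 = 3.5392 MPa


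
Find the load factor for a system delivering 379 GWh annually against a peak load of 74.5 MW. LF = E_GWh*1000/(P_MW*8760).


LF = 379 * 1000 / (74.5 * 8760) = 0.5807


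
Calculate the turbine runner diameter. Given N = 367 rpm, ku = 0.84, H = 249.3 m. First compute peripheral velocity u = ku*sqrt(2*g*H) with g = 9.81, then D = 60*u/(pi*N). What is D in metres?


u = 0.84 * sqrt(2*9.81*249.3) = 58.7476 m/s
D = 60 * 58.7476 / (pi * 367) = 3.0572 m


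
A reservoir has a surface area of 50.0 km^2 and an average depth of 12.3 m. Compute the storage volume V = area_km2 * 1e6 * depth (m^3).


V = 50.0 * 1e6 * 12.3 = 6.1500e+08 m^3


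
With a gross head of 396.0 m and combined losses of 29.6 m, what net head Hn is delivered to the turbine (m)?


Hn = 396.0 - 29.6 = 366.4000 m


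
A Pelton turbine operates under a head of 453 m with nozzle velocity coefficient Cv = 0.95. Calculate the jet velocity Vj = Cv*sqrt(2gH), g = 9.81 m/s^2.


Vj = 0.95 * sqrt(2*9.81*453) = 89.5617 m/s


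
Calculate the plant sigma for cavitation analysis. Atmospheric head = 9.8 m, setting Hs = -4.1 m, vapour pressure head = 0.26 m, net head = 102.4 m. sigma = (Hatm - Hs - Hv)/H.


sigma = (9.8 - (-4.1) - 0.26) / 102.4 = 0.1332


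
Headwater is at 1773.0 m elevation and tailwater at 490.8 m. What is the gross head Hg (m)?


Hg = 1773.0 - 490.8 = 1282.2000 m


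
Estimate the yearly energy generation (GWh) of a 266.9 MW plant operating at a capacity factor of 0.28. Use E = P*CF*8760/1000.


E = 266.9 * 0.28 * 8760 / 1000 = 654.6523 GWh


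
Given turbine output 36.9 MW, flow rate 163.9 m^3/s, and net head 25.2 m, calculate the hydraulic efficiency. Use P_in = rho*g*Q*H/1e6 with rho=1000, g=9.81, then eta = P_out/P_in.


P_in = 1000 * 9.81 * 163.9 * 25.2 / 1e6 = 40.5180 MW
eta = 36.9 / 40.5180 = 0.9107


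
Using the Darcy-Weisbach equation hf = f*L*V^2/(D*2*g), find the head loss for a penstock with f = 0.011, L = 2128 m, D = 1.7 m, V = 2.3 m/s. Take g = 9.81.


hf = 0.011 * 2128 * 2.3^2 / (1.7 * 2 * 9.81) = 3.7125 m


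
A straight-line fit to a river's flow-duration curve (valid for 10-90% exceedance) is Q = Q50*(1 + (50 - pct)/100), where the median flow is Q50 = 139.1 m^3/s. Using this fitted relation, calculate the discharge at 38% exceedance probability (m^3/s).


Q = 139.1 * (1 + (50 - 38)/100) = 155.7920 m^3/s


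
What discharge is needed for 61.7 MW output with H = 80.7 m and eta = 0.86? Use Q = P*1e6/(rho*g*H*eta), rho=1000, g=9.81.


Q = 61.7 * 1e6 / (1000 * 9.81 * 80.7 * 0.86) = 90.6242 m^3/s


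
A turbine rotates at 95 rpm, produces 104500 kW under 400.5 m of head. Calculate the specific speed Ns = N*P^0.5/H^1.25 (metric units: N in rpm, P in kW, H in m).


Ns = 95 * 104500^0.5 / 400.5^1.25 = 17.1407


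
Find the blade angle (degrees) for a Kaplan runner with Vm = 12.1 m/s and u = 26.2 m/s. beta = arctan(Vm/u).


beta = arctan(12.1 / 26.2) = 24.7890 degrees


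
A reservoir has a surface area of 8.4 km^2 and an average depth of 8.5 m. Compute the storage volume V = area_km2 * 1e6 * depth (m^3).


V = 8.4 * 1e6 * 8.5 = 7.1400e+07 m^3


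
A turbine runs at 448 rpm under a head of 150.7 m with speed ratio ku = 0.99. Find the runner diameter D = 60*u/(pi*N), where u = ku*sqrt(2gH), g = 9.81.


u = 0.99 * sqrt(2*9.81*150.7) = 53.8321 m/s
D = 60 * 53.8321 / (pi * 448) = 2.2949 m


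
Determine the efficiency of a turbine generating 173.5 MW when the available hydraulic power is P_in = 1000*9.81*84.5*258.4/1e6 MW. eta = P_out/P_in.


P_in = 1000 * 9.81 * 84.5 * 258.4 / 1e6 = 214.1994 MW
eta = 173.5 / 214.1994 = 0.8100


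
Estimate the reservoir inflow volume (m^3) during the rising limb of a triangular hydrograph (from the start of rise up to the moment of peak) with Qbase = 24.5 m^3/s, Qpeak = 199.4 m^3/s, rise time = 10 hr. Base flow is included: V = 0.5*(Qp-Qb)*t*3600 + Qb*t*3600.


V = 0.5*(199.4 - 24.5)*10*3600 + 24.5*10*3600 = 4.0302e+06 m^3


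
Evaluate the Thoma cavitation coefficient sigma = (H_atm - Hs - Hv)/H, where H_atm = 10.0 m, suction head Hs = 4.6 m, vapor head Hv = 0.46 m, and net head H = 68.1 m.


sigma = (10.0 - 4.6 - 0.46) / 68.1 = 0.0725


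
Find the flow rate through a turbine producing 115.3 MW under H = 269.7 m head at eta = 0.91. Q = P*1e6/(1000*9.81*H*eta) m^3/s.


Q = 115.3 * 1e6 / (1000 * 9.81 * 269.7 * 0.91) = 47.8892 m^3/s


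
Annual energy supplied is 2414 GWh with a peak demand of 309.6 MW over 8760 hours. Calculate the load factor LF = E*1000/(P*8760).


LF = 2414 * 1000 / (309.6 * 8760) = 0.8901


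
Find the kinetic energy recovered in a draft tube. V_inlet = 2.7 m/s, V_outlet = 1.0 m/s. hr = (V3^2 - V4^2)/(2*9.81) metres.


hr = (2.7^2 - 1.0^2) / (2*9.81) = 0.3206 m


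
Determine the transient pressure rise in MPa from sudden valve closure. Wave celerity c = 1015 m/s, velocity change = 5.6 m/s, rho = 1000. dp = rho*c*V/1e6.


dp = 1000 * 1015 * 5.6 / 1e6 = 5.6840 MPa


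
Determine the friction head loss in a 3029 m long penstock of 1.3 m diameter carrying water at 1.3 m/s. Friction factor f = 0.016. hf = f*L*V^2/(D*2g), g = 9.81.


hf = 0.016 * 3029 * 1.3^2 / (1.3 * 2 * 9.81) = 3.2112 m


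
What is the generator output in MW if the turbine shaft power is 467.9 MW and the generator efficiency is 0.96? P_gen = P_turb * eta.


P_gen = 467.9 * 0.96 = 449.1840 MW


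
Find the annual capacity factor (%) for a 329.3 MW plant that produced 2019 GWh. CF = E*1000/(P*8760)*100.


CF = 2019 * 1000 / (329.3 * 8760) * 100 = 69.9907 %


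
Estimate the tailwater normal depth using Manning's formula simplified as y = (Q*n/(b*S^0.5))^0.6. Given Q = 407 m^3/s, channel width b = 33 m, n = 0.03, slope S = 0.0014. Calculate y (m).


y = (407 * 0.03 / (33 * 0.0014^0.5))^0.6 = 3.9544 m


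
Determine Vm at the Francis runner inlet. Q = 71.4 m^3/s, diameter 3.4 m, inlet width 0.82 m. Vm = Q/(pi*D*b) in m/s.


Vm = 71.4 / (pi * 3.4 * 0.82) = 8.1518 m/s


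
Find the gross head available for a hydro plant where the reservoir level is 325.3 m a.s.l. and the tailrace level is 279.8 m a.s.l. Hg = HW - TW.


Hg = 325.3 - 279.8 = 45.5000 m


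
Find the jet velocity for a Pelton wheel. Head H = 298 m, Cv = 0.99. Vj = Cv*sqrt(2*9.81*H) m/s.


Vj = 0.99 * sqrt(2*9.81*298) = 75.6995 m/s


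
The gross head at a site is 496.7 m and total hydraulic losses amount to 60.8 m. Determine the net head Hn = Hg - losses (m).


Hn = 496.7 - 60.8 = 435.9000 m


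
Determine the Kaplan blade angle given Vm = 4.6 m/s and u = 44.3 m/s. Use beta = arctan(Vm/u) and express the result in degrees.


beta = arctan(4.6 / 44.3) = 5.9282 degrees


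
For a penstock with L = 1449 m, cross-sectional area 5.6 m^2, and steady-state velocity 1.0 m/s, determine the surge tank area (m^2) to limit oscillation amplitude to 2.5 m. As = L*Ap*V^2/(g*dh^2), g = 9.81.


As = 1449 * 5.6 * 1.0^2 / (9.81 * 2.5^2) = 132.3450 m^2


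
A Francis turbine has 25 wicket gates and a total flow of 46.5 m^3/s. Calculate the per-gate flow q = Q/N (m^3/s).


q = 46.5 / 25 = 1.8600 m^3/s


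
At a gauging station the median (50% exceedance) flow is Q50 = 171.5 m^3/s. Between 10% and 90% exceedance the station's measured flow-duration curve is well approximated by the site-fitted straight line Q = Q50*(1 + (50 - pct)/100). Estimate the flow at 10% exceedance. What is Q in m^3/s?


Q = 171.5 * (1 + (50 - 10)/100) = 240.1000 m^3/s


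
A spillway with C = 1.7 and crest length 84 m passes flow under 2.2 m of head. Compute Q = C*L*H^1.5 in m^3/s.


Q = 1.7 * 84 * 2.2^1.5 = 465.9746 m^3/s


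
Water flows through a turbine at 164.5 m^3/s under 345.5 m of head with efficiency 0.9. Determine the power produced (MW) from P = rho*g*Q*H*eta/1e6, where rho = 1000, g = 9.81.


P = 1000 * 9.81 * 164.5 * 345.5 * 0.9 / 1e6 = 501.7940 MW


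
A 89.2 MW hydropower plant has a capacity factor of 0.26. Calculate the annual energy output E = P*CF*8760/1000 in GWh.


E = 89.2 * 0.26 * 8760 / 1000 = 203.1619 GWh


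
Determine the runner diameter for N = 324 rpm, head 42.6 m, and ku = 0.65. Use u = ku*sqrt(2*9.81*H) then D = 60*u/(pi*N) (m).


u = 0.65 * sqrt(2*9.81*42.6) = 18.7918 m/s
D = 60 * 18.7918 / (pi * 324) = 1.1077 m


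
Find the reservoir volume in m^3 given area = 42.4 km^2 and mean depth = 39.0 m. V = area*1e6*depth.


V = 42.4 * 1e6 * 39.0 = 1.6536e+09 m^3


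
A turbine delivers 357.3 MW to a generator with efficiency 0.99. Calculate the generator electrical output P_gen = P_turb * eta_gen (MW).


P_gen = 357.3 * 0.99 = 353.7270 MW


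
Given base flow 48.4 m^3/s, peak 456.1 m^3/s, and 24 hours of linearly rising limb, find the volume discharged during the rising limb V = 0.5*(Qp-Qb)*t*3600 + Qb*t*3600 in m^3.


V = 0.5*(456.1 - 48.4)*24*3600 + 48.4*24*3600 = 2.1794e+07 m^3


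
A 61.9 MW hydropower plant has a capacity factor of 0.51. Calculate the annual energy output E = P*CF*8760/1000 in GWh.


E = 61.9 * 0.51 * 8760 / 1000 = 276.5444 GWh


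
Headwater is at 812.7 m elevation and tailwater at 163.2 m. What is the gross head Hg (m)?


Hg = 812.7 - 163.2 = 649.5000 m


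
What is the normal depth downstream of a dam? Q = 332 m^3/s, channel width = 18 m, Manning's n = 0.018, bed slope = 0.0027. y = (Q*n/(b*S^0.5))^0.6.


y = (332 * 0.018 / (18 * 0.0027^0.5))^0.6 = 3.0428 m


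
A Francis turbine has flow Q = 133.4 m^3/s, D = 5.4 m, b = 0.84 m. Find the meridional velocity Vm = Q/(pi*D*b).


Vm = 133.4 / (pi * 5.4 * 0.84) = 9.3612 m/s


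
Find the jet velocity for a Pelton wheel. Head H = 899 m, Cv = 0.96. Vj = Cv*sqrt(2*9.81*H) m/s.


Vj = 0.96 * sqrt(2*9.81*899) = 127.4972 m/s


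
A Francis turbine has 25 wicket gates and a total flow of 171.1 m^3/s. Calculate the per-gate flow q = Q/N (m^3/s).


q = 171.1 / 25 = 6.8440 m^3/s


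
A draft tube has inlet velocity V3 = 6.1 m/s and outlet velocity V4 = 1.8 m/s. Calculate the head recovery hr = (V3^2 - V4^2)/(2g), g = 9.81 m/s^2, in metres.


hr = (6.1^2 - 1.8^2) / (2*9.81) = 1.7314 m


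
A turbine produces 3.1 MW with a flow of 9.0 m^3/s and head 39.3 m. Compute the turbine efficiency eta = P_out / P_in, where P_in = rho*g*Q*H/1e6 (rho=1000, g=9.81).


P_in = 1000 * 9.81 * 9.0 * 39.3 / 1e6 = 3.4698 MW
eta = 3.1 / 3.4698 = 0.8934


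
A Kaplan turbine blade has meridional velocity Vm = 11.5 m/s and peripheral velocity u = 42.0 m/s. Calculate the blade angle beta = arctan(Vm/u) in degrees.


beta = arctan(11.5 / 42.0) = 15.3128 degrees


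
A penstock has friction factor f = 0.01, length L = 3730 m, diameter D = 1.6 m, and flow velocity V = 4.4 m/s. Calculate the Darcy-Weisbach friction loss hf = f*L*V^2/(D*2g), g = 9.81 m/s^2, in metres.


hf = 0.01 * 3730 * 4.4^2 / (1.6 * 2 * 9.81) = 23.0036 m


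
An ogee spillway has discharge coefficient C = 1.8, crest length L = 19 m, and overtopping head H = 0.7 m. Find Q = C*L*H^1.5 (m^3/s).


Q = 1.8 * 19 * 0.7^1.5 = 20.0296 m^3/s


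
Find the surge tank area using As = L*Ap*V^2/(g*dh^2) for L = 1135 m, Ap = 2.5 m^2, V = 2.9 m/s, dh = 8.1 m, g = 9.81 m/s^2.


As = 1135 * 2.5 * 2.9^2 / (9.81 * 8.1^2) = 37.0760 m^2


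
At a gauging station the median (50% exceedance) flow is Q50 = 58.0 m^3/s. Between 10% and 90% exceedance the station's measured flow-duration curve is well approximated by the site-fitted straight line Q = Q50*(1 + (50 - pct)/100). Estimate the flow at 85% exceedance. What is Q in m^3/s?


Q = 58.0 * (1 + (50 - 85)/100) = 37.7000 m^3/s


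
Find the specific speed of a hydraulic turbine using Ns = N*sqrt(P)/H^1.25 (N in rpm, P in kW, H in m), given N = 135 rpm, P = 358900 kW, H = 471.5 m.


Ns = 135 * 358900^0.5 / 471.5^1.25 = 36.8102


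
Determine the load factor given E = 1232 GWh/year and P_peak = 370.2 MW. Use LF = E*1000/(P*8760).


LF = 1232 * 1000 / (370.2 * 8760) = 0.3799


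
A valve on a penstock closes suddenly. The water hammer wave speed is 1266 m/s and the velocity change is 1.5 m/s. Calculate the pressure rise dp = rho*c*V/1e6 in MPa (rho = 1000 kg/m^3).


dp = 1000 * 1266 * 1.5 / 1e6 = 1.8990 MPa


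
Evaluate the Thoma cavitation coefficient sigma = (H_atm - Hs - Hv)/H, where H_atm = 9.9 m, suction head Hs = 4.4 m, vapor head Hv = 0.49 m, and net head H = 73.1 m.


sigma = (9.9 - 4.4 - 0.49) / 73.1 = 0.0685


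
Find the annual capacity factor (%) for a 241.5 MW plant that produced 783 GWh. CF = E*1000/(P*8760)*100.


CF = 783 * 1000 / (241.5 * 8760) * 100 = 37.0118 %


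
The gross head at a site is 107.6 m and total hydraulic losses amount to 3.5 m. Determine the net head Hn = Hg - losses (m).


Hn = 107.6 - 3.5 = 104.1000 m


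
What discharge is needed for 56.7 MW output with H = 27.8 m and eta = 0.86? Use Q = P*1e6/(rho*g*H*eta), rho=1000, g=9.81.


Q = 56.7 * 1e6 / (1000 * 9.81 * 27.8 * 0.86) = 241.7524 m^3/s


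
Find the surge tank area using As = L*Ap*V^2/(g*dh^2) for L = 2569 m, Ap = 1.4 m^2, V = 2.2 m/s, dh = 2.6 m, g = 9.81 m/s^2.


As = 2569 * 1.4 * 2.2^2 / (9.81 * 2.6^2) = 262.4955 m^2


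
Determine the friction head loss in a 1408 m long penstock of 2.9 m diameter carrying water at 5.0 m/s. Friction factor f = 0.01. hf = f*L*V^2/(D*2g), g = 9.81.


hf = 0.01 * 1408 * 5.0^2 / (2.9 * 2 * 9.81) = 6.1865 m


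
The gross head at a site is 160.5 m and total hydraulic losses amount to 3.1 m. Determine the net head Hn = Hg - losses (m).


Hn = 160.5 - 3.1 = 157.4000 m


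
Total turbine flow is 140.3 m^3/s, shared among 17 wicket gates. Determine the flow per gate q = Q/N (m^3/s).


q = 140.3 / 17 = 8.2529 m^3/s


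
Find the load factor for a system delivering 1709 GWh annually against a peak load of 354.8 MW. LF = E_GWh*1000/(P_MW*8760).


LF = 1709 * 1000 / (354.8 * 8760) = 0.5499


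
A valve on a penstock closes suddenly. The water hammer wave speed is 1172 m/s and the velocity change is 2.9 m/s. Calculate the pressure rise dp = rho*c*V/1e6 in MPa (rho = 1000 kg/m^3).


dp = 1000 * 1172 * 2.9 / 1e6 = 3.3988 MPa


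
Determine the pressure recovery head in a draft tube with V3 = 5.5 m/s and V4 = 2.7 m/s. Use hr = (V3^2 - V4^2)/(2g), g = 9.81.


hr = (5.5^2 - 2.7^2) / (2*9.81) = 1.1702 m


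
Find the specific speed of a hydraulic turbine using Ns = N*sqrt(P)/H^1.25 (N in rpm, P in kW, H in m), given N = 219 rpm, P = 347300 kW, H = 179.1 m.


Ns = 219 * 347300^0.5 / 179.1^1.25 = 196.9822


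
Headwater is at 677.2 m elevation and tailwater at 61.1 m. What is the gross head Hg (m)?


Hg = 677.2 - 61.1 = 616.1000 m


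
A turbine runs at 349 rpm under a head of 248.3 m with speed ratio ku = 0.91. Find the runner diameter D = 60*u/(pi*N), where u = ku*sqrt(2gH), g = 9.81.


u = 0.91 * sqrt(2*9.81*248.3) = 63.5154 m/s
D = 60 * 63.5154 / (pi * 349) = 3.4758 m


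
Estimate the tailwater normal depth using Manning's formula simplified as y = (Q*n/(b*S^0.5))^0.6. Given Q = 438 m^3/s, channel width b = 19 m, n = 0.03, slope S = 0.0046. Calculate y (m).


y = (438 * 0.03 / (19 * 0.0046^0.5))^0.6 = 4.0279 m


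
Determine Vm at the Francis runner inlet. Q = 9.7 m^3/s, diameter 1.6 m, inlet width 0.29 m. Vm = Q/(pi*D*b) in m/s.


Vm = 9.7 / (pi * 1.6 * 0.29) = 6.6543 m/s


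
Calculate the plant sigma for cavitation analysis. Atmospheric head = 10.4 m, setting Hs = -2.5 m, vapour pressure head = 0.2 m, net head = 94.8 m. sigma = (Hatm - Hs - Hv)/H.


sigma = (10.4 - (-2.5) - 0.2) / 94.8 = 0.1340


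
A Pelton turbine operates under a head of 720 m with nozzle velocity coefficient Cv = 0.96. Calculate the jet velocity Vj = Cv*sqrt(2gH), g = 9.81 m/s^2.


Vj = 0.96 * sqrt(2*9.81*720) = 114.1004 m/s


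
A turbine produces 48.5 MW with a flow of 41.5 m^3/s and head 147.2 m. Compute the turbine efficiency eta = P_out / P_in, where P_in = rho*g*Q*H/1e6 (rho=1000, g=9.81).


P_in = 1000 * 9.81 * 41.5 * 147.2 / 1e6 = 59.9273 MW
eta = 48.5 / 59.9273 = 0.8093


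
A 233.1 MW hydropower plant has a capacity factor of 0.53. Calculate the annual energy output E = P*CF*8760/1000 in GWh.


E = 233.1 * 0.53 * 8760 / 1000 = 1082.2367 GWh


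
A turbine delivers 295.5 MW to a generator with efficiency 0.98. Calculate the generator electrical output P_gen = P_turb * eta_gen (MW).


P_gen = 295.5 * 0.98 = 289.5900 MW


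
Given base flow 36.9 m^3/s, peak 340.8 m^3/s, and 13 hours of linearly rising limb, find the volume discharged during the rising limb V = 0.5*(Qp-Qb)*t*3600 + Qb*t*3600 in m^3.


V = 0.5*(340.8 - 36.9)*13*3600 + 36.9*13*3600 = 8.8382e+06 m^3


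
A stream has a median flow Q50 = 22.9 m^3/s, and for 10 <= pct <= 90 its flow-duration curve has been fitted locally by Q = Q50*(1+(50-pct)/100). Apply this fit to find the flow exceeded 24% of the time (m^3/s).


Q = 22.9 * (1 + (50 - 24)/100) = 28.8540 m^3/s


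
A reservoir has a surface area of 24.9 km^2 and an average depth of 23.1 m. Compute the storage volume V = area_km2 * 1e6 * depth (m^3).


V = 24.9 * 1e6 * 23.1 = 5.7519e+08 m^3


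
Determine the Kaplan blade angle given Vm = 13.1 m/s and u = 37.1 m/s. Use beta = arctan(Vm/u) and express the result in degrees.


beta = arctan(13.1 / 37.1) = 19.4481 degrees


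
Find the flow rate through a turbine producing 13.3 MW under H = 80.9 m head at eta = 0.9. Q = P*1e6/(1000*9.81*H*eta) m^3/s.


Q = 13.3 * 1e6 / (1000 * 9.81 * 80.9 * 0.9) = 18.6205 m^3/s


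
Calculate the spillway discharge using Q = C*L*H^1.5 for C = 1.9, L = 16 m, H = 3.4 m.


Q = 1.9 * 16 * 3.4^1.5 = 190.5864 m^3/s


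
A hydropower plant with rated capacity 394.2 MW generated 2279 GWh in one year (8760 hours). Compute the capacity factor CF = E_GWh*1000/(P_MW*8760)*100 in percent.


CF = 2279 * 1000 / (394.2 * 8760) * 100 = 65.9969 %


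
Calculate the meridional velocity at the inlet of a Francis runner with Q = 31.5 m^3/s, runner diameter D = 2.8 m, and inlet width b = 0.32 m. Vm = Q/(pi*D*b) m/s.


Vm = 31.5 / (pi * 2.8 * 0.32) = 11.1906 m/s


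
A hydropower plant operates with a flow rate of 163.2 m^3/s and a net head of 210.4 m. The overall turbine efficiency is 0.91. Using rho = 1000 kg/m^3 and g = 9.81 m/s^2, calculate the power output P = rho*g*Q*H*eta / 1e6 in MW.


P = 1000 * 9.81 * 163.2 * 210.4 * 0.91 / 1e6 = 306.5323 MW


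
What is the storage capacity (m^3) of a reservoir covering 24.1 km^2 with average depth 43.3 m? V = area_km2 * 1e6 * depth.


V = 24.1 * 1e6 * 43.3 = 1.0435e+09 m^3


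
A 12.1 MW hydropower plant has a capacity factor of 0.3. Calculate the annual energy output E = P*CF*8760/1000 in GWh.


E = 12.1 * 0.3 * 8760 / 1000 = 31.7988 GWh


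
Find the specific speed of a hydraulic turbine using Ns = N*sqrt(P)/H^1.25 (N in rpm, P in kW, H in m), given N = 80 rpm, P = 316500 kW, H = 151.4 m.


Ns = 80 * 316500^0.5 / 151.4^1.25 = 84.7461


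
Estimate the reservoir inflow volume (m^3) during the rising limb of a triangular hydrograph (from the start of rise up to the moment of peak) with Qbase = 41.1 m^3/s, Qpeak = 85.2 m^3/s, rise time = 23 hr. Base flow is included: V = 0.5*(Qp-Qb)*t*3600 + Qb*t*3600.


V = 0.5*(85.2 - 41.1)*23*3600 + 41.1*23*3600 = 5.2288e+06 m^3


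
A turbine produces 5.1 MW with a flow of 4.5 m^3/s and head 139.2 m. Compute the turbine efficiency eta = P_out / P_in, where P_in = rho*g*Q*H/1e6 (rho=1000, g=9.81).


P_in = 1000 * 9.81 * 4.5 * 139.2 / 1e6 = 6.1450 MW
eta = 5.1 / 6.1450 = 0.8299


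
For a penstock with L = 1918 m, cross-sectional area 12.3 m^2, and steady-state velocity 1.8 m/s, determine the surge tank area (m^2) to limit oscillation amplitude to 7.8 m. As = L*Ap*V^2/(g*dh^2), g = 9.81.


As = 1918 * 12.3 * 1.8^2 / (9.81 * 7.8^2) = 128.0680 m^2


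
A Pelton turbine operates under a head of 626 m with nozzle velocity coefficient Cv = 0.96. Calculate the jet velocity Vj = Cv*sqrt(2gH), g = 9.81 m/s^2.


Vj = 0.96 * sqrt(2*9.81*626) = 106.3917 m/s


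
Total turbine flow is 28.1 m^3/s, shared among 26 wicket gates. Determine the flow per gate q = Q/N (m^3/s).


q = 28.1 / 26 = 1.0808 m^3/s


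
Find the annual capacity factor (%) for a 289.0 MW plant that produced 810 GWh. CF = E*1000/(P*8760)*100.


CF = 810 * 1000 / (289.0 * 8760) * 100 = 31.9951 %


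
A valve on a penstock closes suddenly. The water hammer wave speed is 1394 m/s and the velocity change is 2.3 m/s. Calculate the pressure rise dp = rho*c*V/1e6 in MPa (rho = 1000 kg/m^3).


dp = 1000 * 1394 * 2.3 / 1e6 = 3.2062 MPa


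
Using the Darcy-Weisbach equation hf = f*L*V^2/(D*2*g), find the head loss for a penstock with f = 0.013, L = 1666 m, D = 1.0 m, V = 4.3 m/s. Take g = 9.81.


hf = 0.013 * 1666 * 4.3^2 / (1.0 * 2 * 9.81) = 20.4106 m


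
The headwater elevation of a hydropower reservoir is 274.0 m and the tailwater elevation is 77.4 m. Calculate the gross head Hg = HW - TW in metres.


Hg = 274.0 - 77.4 = 196.6000 m


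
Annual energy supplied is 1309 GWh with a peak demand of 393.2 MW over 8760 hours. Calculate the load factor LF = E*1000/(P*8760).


LF = 1309 * 1000 / (393.2 * 8760) = 0.3800


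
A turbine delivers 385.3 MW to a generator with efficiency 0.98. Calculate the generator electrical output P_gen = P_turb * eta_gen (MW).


P_gen = 385.3 * 0.98 = 377.5940 MW


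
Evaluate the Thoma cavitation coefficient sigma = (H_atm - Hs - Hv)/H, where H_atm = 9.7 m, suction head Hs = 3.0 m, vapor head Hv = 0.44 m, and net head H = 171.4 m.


sigma = (9.7 - 3.0 - 0.44) / 171.4 = 0.0365


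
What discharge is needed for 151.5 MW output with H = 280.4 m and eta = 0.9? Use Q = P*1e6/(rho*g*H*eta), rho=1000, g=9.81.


Q = 151.5 * 1e6 / (1000 * 9.81 * 280.4 * 0.9) = 61.1960 m^3/s


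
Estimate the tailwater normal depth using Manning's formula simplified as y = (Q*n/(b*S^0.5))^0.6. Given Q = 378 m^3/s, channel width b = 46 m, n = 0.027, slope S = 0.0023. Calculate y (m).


y = (378 * 0.027 / (46 * 0.0023^0.5))^0.6 = 2.5069 m


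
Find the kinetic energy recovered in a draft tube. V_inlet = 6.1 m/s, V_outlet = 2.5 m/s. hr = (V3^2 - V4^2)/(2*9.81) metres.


hr = (6.1^2 - 2.5^2) / (2*9.81) = 1.5780 m


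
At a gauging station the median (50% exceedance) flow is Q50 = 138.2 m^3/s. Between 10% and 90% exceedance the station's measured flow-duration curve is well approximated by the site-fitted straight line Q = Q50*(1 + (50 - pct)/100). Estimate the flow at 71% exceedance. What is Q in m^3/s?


Q = 138.2 * (1 + (50 - 71)/100) = 109.1780 m^3/s


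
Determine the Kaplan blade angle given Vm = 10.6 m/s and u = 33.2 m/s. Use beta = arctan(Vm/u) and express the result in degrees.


beta = arctan(10.6 / 33.2) = 17.7071 degrees


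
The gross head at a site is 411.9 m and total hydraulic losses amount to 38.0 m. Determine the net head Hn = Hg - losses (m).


Hn = 411.9 - 38.0 = 373.9000 m


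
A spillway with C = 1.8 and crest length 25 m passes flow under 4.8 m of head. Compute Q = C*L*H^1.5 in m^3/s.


Q = 1.8 * 25 * 4.8^1.5 = 473.2323 m^3/s


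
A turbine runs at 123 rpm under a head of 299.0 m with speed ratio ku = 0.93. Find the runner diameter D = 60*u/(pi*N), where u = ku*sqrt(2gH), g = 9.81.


u = 0.93 * sqrt(2*9.81*299.0) = 71.2308 m/s
D = 60 * 71.2308 / (pi * 123) = 11.0602 m


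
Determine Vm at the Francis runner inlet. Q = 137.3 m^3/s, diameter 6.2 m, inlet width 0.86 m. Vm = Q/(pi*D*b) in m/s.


Vm = 137.3 / (pi * 6.2 * 0.86) = 8.1965 m/s


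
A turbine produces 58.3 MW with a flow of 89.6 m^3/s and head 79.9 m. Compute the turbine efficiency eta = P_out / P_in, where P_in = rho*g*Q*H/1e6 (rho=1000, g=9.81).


P_in = 1000 * 9.81 * 89.6 * 79.9 / 1e6 = 70.2302 MW
eta = 58.3 / 70.2302 = 0.8301


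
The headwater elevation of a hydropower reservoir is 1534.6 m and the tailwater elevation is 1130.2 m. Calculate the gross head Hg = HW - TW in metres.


Hg = 1534.6 - 1130.2 = 404.4000 m


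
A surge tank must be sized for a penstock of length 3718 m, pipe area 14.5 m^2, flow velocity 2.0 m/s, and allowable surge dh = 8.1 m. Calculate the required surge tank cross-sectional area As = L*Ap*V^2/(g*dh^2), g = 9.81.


As = 3718 * 14.5 * 2.0^2 / (9.81 * 8.1^2) = 335.0413 m^2


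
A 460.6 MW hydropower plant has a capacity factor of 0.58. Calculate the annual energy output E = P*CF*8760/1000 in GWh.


E = 460.6 * 0.58 * 8760 / 1000 = 2340.2165 GWh


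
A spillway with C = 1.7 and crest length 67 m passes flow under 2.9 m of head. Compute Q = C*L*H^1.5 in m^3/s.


Q = 1.7 * 67 * 2.9^1.5 = 562.4977 m^3/s


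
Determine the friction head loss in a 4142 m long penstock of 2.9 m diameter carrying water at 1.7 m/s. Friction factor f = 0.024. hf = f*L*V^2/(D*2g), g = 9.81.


hf = 0.024 * 4142 * 1.7^2 / (2.9 * 2 * 9.81) = 5.0492 m


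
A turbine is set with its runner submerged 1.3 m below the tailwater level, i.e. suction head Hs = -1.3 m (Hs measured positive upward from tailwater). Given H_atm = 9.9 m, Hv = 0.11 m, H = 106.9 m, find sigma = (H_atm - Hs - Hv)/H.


sigma = (9.9 - (-1.3) - 0.11) / 106.9 = 0.1037


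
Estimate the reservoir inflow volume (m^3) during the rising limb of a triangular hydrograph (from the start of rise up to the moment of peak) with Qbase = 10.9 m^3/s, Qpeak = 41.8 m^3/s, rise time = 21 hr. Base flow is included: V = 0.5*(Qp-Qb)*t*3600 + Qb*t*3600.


V = 0.5*(41.8 - 10.9)*21*3600 + 10.9*21*3600 = 1.9921e+06 m^3


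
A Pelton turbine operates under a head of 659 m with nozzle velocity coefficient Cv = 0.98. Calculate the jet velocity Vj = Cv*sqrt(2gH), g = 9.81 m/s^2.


Vj = 0.98 * sqrt(2*9.81*659) = 111.4341 m/s


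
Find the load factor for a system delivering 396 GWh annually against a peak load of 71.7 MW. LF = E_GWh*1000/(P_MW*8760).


LF = 396 * 1000 / (71.7 * 8760) = 0.6305


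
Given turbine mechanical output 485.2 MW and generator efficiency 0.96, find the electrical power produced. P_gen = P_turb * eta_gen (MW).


P_gen = 485.2 * 0.96 = 465.7920 MW


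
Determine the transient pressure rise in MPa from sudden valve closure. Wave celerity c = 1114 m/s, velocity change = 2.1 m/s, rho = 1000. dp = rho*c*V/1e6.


dp = 1000 * 1114 * 2.1 / 1e6 = 2.3394 MPa


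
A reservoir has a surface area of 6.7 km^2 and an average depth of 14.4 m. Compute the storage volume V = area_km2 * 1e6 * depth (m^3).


V = 6.7 * 1e6 * 14.4 = 9.6480e+07 m^3


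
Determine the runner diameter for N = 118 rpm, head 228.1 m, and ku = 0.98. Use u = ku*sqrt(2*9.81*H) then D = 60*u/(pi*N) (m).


u = 0.98 * sqrt(2*9.81*228.1) = 65.5599 m/s
D = 60 * 65.5599 / (pi * 118) = 10.6110 m


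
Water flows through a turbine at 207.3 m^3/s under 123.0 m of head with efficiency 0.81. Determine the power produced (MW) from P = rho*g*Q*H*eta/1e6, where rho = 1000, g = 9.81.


P = 1000 * 9.81 * 207.3 * 123.0 * 0.81 / 1e6 = 202.6089 MW


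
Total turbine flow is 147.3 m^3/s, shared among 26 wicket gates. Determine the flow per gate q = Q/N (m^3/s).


q = 147.3 / 26 = 5.6654 m^3/s


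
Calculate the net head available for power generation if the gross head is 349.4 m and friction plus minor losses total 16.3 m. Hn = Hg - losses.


Hn = 349.4 - 16.3 = 333.1000 m


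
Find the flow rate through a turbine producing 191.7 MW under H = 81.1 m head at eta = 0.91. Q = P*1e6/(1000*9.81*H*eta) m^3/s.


Q = 191.7 * 1e6 / (1000 * 9.81 * 81.1 * 0.91) = 264.7835 m^3/s


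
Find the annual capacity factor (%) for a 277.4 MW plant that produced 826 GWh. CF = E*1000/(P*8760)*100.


CF = 826 * 1000 / (277.4 * 8760) * 100 = 33.9914 %


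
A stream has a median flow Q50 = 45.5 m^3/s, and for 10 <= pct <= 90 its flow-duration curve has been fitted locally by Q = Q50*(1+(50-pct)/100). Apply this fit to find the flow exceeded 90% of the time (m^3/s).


Q = 45.5 * (1 + (50 - 90)/100) = 27.3000 m^3/s


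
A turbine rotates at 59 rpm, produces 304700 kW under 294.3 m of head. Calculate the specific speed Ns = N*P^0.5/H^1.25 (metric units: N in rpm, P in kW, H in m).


Ns = 59 * 304700^0.5 / 294.3^1.25 = 26.7178


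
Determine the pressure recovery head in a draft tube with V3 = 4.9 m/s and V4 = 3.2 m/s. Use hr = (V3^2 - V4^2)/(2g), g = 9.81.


hr = (4.9^2 - 3.2^2) / (2*9.81) = 0.7018 m


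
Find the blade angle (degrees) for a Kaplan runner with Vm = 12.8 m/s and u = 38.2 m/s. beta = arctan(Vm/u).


beta = arctan(12.8 / 38.2) = 18.5249 degrees


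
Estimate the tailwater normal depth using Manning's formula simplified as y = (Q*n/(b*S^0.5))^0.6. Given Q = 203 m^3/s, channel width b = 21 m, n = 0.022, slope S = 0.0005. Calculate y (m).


y = (203 * 0.022 / (21 * 0.0005^0.5))^0.6 = 3.8630 m


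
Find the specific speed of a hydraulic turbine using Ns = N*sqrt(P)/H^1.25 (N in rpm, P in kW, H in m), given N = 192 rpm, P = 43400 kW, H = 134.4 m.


Ns = 192 * 43400^0.5 / 134.4^1.25 = 87.4072


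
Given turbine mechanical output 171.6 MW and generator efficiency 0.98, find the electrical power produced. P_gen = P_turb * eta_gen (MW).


P_gen = 171.6 * 0.98 = 168.1680 MW


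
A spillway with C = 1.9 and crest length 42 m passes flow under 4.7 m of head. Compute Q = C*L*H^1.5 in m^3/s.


Q = 1.9 * 42 * 4.7^1.5 = 813.1107 m^3/s


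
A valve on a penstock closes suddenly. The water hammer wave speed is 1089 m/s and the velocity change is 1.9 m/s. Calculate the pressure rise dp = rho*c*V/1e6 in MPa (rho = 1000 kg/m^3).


dp = 1000 * 1089 * 1.9 / 1e6 = 2.0691 MPa


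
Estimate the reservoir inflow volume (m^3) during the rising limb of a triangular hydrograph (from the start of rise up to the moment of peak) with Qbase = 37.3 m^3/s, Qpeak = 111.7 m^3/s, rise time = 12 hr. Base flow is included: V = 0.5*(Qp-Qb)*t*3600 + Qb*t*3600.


V = 0.5*(111.7 - 37.3)*12*3600 + 37.3*12*3600 = 3.2184e+06 m^3


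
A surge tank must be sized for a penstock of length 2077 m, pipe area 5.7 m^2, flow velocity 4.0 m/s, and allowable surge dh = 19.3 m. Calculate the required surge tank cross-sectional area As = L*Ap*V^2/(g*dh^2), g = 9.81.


As = 2077 * 5.7 * 4.0^2 / (9.81 * 19.3^2) = 51.8379 m^2


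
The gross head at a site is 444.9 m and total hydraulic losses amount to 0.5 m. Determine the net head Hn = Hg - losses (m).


Hn = 444.9 - 0.5 = 444.4000 m


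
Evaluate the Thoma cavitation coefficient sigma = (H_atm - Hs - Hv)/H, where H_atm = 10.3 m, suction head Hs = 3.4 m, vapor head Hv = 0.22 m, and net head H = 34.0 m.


sigma = (10.3 - 3.4 - 0.22) / 34.0 = 0.1965


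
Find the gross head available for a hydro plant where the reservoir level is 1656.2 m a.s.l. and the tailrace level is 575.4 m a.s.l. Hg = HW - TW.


Hg = 1656.2 - 575.4 = 1080.8000 m


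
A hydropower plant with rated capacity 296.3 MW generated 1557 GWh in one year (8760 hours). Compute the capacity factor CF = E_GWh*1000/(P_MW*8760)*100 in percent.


CF = 1557 * 1000 / (296.3 * 8760) * 100 = 59.9864 %


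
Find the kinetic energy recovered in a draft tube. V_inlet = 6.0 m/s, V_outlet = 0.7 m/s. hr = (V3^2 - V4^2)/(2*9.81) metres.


hr = (6.0^2 - 0.7^2) / (2*9.81) = 1.8099 m


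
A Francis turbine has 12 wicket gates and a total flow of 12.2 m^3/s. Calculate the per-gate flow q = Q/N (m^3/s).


q = 12.2 / 12 = 1.0167 m^3/s


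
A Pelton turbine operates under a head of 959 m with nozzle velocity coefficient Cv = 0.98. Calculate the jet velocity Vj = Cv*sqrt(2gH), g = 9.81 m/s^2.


Vj = 0.98 * sqrt(2*9.81*959) = 134.4265 m/s


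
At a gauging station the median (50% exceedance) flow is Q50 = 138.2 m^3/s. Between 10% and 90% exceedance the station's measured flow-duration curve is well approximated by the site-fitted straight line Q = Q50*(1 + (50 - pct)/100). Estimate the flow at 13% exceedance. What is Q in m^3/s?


Q = 138.2 * (1 + (50 - 13)/100) = 189.3340 m^3/s


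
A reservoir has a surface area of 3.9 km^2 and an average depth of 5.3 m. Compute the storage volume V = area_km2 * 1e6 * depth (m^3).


V = 3.9 * 1e6 * 5.3 = 2.0670e+07 m^3


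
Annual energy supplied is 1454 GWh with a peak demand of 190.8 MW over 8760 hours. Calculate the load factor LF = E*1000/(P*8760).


LF = 1454 * 1000 / (190.8 * 8760) = 0.8699


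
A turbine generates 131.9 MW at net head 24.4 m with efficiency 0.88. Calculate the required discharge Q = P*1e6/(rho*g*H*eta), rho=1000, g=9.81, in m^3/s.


Q = 131.9 * 1e6 / (1000 * 9.81 * 24.4 * 0.88) = 626.1859 m^3/s


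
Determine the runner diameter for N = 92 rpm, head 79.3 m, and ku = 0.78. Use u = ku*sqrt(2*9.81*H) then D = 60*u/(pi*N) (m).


u = 0.78 * sqrt(2*9.81*79.3) = 30.7667 m/s
D = 60 * 30.7667 / (pi * 92) = 6.3870 m


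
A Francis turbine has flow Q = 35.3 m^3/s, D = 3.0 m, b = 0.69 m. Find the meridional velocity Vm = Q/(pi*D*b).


Vm = 35.3 / (pi * 3.0 * 0.69) = 5.4282 m/s


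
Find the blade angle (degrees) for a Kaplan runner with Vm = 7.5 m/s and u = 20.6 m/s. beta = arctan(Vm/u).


beta = arctan(7.5 / 20.6) = 20.0054 degrees


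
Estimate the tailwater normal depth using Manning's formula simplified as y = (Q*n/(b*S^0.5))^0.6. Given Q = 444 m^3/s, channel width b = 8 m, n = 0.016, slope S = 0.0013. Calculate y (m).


y = (444 * 0.016 / (8 * 0.0013^0.5))^0.6 = 6.8370 m


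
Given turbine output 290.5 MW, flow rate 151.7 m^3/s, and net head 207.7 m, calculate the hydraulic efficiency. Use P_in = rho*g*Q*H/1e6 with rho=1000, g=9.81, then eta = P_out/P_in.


P_in = 1000 * 9.81 * 151.7 * 207.7 / 1e6 = 309.0944 MW
eta = 290.5 / 309.0944 = 0.9398


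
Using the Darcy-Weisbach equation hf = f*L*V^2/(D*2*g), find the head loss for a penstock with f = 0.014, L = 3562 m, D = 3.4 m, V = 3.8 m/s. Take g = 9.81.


hf = 0.014 * 3562 * 3.8^2 / (3.4 * 2 * 9.81) = 10.7947 m


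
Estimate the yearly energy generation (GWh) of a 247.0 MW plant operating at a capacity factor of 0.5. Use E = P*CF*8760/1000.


E = 247.0 * 0.5 * 8760 / 1000 = 1081.8600 GWh


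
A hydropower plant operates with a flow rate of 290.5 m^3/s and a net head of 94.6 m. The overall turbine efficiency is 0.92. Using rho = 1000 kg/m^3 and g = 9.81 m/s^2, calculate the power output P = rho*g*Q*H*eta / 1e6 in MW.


P = 1000 * 9.81 * 290.5 * 94.6 * 0.92 / 1e6 = 248.0242 MW


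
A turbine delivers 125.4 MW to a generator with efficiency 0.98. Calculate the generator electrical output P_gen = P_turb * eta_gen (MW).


P_gen = 125.4 * 0.98 = 122.8920 MW


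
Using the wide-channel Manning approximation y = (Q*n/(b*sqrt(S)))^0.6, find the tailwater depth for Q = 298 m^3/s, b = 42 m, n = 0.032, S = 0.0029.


y = (298 * 0.032 / (42 * 0.0029^0.5))^0.6 = 2.3711 m


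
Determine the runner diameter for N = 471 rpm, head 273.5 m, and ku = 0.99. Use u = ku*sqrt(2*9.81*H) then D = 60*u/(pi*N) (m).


u = 0.99 * sqrt(2*9.81*273.5) = 72.5209 m/s
D = 60 * 72.5209 / (pi * 471) = 2.9407 m


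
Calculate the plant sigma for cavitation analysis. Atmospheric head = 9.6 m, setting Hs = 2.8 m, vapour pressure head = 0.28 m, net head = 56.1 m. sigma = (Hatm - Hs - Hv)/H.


sigma = (9.6 - 2.8 - 0.28) / 56.1 = 0.1162


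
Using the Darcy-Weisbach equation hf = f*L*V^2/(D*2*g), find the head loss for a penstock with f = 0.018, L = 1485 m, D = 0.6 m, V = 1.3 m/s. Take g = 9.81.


hf = 0.018 * 1485 * 1.3^2 / (0.6 * 2 * 9.81) = 3.8374 m


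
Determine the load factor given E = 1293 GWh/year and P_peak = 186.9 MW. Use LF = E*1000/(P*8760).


LF = 1293 * 1000 / (186.9 * 8760) = 0.7897


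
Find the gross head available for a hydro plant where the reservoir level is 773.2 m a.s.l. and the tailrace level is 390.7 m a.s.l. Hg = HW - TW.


Hg = 773.2 - 390.7 = 382.5000 m


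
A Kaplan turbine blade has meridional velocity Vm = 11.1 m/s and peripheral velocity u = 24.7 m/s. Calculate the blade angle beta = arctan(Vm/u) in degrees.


beta = arctan(11.1 / 24.7) = 24.1988 degrees


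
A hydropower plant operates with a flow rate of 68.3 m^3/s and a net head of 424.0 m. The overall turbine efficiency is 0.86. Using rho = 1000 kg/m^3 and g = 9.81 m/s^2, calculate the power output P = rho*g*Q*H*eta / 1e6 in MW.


P = 1000 * 9.81 * 68.3 * 424.0 * 0.86 / 1e6 = 244.3172 MW


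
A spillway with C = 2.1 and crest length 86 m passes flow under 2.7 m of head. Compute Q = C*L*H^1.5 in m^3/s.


Q = 2.1 * 86 * 2.7^1.5 = 801.2414 m^3/s


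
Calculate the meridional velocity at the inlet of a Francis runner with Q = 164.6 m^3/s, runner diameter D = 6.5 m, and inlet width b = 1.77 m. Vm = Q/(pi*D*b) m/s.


Vm = 164.6 / (pi * 6.5 * 1.77) = 4.5540 m/s


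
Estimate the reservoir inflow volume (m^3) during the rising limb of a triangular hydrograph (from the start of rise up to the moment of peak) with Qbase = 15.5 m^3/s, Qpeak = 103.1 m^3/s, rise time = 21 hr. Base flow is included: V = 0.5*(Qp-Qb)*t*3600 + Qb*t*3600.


V = 0.5*(103.1 - 15.5)*21*3600 + 15.5*21*3600 = 4.4831e+06 m^3
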